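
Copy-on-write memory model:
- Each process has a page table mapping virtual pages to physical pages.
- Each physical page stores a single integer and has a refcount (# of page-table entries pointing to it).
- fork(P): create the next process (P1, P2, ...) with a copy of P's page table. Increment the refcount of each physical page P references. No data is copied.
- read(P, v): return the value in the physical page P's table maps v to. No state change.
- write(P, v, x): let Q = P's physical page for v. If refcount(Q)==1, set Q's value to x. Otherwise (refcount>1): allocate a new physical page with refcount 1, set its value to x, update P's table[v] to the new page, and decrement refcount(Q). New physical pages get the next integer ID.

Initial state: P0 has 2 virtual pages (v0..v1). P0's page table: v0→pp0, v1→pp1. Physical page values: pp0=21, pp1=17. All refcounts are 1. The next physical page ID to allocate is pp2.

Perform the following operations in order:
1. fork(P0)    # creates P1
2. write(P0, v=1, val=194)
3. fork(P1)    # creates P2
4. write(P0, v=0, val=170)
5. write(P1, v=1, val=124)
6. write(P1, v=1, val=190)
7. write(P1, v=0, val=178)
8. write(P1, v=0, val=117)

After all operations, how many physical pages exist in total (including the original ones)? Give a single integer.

Answer: 6

Derivation:
Op 1: fork(P0) -> P1. 2 ppages; refcounts: pp0:2 pp1:2
Op 2: write(P0, v1, 194). refcount(pp1)=2>1 -> COPY to pp2. 3 ppages; refcounts: pp0:2 pp1:1 pp2:1
Op 3: fork(P1) -> P2. 3 ppages; refcounts: pp0:3 pp1:2 pp2:1
Op 4: write(P0, v0, 170). refcount(pp0)=3>1 -> COPY to pp3. 4 ppages; refcounts: pp0:2 pp1:2 pp2:1 pp3:1
Op 5: write(P1, v1, 124). refcount(pp1)=2>1 -> COPY to pp4. 5 ppages; refcounts: pp0:2 pp1:1 pp2:1 pp3:1 pp4:1
Op 6: write(P1, v1, 190). refcount(pp4)=1 -> write in place. 5 ppages; refcounts: pp0:2 pp1:1 pp2:1 pp3:1 pp4:1
Op 7: write(P1, v0, 178). refcount(pp0)=2>1 -> COPY to pp5. 6 ppages; refcounts: pp0:1 pp1:1 pp2:1 pp3:1 pp4:1 pp5:1
Op 8: write(P1, v0, 117). refcount(pp5)=1 -> write in place. 6 ppages; refcounts: pp0:1 pp1:1 pp2:1 pp3:1 pp4:1 pp5:1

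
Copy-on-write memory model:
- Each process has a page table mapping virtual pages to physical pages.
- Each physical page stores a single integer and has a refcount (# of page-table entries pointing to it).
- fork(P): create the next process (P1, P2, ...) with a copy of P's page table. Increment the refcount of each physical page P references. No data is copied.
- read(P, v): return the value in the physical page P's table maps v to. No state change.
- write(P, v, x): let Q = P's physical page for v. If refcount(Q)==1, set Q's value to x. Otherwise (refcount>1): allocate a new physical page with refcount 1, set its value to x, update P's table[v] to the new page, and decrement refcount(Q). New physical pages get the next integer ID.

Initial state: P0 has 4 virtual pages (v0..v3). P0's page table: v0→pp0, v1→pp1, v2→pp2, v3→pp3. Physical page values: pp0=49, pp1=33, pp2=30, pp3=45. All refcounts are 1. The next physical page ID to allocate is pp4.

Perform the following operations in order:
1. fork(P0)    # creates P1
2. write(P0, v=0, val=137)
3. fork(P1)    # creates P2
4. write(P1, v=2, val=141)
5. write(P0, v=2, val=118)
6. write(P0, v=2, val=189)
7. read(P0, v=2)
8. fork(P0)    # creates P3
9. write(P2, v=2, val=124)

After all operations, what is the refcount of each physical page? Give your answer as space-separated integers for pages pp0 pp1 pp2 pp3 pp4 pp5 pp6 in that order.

Answer: 2 4 1 4 2 1 2

Derivation:
Op 1: fork(P0) -> P1. 4 ppages; refcounts: pp0:2 pp1:2 pp2:2 pp3:2
Op 2: write(P0, v0, 137). refcount(pp0)=2>1 -> COPY to pp4. 5 ppages; refcounts: pp0:1 pp1:2 pp2:2 pp3:2 pp4:1
Op 3: fork(P1) -> P2. 5 ppages; refcounts: pp0:2 pp1:3 pp2:3 pp3:3 pp4:1
Op 4: write(P1, v2, 141). refcount(pp2)=3>1 -> COPY to pp5. 6 ppages; refcounts: pp0:2 pp1:3 pp2:2 pp3:3 pp4:1 pp5:1
Op 5: write(P0, v2, 118). refcount(pp2)=2>1 -> COPY to pp6. 7 ppages; refcounts: pp0:2 pp1:3 pp2:1 pp3:3 pp4:1 pp5:1 pp6:1
Op 6: write(P0, v2, 189). refcount(pp6)=1 -> write in place. 7 ppages; refcounts: pp0:2 pp1:3 pp2:1 pp3:3 pp4:1 pp5:1 pp6:1
Op 7: read(P0, v2) -> 189. No state change.
Op 8: fork(P0) -> P3. 7 ppages; refcounts: pp0:2 pp1:4 pp2:1 pp3:4 pp4:2 pp5:1 pp6:2
Op 9: write(P2, v2, 124). refcount(pp2)=1 -> write in place. 7 ppages; refcounts: pp0:2 pp1:4 pp2:1 pp3:4 pp4:2 pp5:1 pp6:2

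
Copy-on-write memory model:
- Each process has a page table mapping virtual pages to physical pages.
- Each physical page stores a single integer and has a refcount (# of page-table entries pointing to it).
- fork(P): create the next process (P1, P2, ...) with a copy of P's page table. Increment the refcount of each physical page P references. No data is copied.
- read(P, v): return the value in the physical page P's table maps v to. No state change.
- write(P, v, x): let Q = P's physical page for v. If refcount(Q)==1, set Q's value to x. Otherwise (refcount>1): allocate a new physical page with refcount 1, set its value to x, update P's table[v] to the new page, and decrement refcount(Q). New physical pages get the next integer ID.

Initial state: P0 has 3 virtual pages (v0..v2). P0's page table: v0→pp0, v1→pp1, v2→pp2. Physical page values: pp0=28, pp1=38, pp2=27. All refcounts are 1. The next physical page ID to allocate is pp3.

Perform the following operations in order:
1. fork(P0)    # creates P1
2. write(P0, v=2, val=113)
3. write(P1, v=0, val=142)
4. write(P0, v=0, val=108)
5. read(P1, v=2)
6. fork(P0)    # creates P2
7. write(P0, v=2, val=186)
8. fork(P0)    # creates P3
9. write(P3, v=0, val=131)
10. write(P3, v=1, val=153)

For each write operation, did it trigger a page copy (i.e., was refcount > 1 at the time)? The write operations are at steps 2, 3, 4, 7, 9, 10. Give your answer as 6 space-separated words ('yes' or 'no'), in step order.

Op 1: fork(P0) -> P1. 3 ppages; refcounts: pp0:2 pp1:2 pp2:2
Op 2: write(P0, v2, 113). refcount(pp2)=2>1 -> COPY to pp3. 4 ppages; refcounts: pp0:2 pp1:2 pp2:1 pp3:1
Op 3: write(P1, v0, 142). refcount(pp0)=2>1 -> COPY to pp4. 5 ppages; refcounts: pp0:1 pp1:2 pp2:1 pp3:1 pp4:1
Op 4: write(P0, v0, 108). refcount(pp0)=1 -> write in place. 5 ppages; refcounts: pp0:1 pp1:2 pp2:1 pp3:1 pp4:1
Op 5: read(P1, v2) -> 27. No state change.
Op 6: fork(P0) -> P2. 5 ppages; refcounts: pp0:2 pp1:3 pp2:1 pp3:2 pp4:1
Op 7: write(P0, v2, 186). refcount(pp3)=2>1 -> COPY to pp5. 6 ppages; refcounts: pp0:2 pp1:3 pp2:1 pp3:1 pp4:1 pp5:1
Op 8: fork(P0) -> P3. 6 ppages; refcounts: pp0:3 pp1:4 pp2:1 pp3:1 pp4:1 pp5:2
Op 9: write(P3, v0, 131). refcount(pp0)=3>1 -> COPY to pp6. 7 ppages; refcounts: pp0:2 pp1:4 pp2:1 pp3:1 pp4:1 pp5:2 pp6:1
Op 10: write(P3, v1, 153). refcount(pp1)=4>1 -> COPY to pp7. 8 ppages; refcounts: pp0:2 pp1:3 pp2:1 pp3:1 pp4:1 pp5:2 pp6:1 pp7:1

yes yes no yes yes yes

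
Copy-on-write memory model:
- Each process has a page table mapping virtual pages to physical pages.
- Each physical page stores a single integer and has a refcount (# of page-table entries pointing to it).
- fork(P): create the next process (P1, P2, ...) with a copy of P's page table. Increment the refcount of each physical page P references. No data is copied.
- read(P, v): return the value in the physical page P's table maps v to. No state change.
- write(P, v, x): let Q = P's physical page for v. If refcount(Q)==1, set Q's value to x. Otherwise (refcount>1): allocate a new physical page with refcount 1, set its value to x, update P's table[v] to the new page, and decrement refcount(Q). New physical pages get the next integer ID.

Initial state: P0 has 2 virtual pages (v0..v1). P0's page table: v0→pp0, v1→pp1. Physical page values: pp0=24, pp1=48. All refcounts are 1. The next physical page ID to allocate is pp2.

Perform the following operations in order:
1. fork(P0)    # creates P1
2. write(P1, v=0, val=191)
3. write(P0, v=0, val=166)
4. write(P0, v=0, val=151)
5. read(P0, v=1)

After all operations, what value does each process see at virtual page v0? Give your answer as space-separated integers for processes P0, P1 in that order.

Answer: 151 191

Derivation:
Op 1: fork(P0) -> P1. 2 ppages; refcounts: pp0:2 pp1:2
Op 2: write(P1, v0, 191). refcount(pp0)=2>1 -> COPY to pp2. 3 ppages; refcounts: pp0:1 pp1:2 pp2:1
Op 3: write(P0, v0, 166). refcount(pp0)=1 -> write in place. 3 ppages; refcounts: pp0:1 pp1:2 pp2:1
Op 4: write(P0, v0, 151). refcount(pp0)=1 -> write in place. 3 ppages; refcounts: pp0:1 pp1:2 pp2:1
Op 5: read(P0, v1) -> 48. No state change.
P0: v0 -> pp0 = 151
P1: v0 -> pp2 = 191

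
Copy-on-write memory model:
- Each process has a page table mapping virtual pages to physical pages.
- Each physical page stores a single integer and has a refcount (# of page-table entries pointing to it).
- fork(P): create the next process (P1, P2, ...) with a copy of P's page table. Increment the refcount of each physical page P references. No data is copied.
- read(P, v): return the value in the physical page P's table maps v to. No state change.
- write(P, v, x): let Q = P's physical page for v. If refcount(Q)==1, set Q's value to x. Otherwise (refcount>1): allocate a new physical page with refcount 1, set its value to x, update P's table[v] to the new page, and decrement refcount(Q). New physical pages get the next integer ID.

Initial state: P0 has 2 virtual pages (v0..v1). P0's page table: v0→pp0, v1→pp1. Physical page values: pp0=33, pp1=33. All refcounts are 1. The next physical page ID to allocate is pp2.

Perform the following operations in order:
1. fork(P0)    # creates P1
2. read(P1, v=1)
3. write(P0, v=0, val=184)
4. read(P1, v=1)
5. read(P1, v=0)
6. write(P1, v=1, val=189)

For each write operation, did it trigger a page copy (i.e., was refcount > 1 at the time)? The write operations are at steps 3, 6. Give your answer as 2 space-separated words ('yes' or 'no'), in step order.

Op 1: fork(P0) -> P1. 2 ppages; refcounts: pp0:2 pp1:2
Op 2: read(P1, v1) -> 33. No state change.
Op 3: write(P0, v0, 184). refcount(pp0)=2>1 -> COPY to pp2. 3 ppages; refcounts: pp0:1 pp1:2 pp2:1
Op 4: read(P1, v1) -> 33. No state change.
Op 5: read(P1, v0) -> 33. No state change.
Op 6: write(P1, v1, 189). refcount(pp1)=2>1 -> COPY to pp3. 4 ppages; refcounts: pp0:1 pp1:1 pp2:1 pp3:1

yes yes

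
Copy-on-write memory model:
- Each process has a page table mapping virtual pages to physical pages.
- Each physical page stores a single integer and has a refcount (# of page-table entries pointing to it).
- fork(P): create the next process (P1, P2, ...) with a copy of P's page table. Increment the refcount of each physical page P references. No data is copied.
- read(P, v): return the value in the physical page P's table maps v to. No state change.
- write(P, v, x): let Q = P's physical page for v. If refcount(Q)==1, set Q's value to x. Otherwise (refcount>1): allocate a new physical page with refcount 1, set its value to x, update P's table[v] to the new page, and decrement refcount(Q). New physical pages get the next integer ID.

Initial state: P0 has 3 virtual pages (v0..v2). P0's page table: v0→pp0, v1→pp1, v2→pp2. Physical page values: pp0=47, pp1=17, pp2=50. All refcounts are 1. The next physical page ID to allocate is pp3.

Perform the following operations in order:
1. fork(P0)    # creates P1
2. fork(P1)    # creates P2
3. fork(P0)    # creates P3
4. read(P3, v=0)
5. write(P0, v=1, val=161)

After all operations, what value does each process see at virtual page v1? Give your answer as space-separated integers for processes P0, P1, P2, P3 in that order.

Answer: 161 17 17 17

Derivation:
Op 1: fork(P0) -> P1. 3 ppages; refcounts: pp0:2 pp1:2 pp2:2
Op 2: fork(P1) -> P2. 3 ppages; refcounts: pp0:3 pp1:3 pp2:3
Op 3: fork(P0) -> P3. 3 ppages; refcounts: pp0:4 pp1:4 pp2:4
Op 4: read(P3, v0) -> 47. No state change.
Op 5: write(P0, v1, 161). refcount(pp1)=4>1 -> COPY to pp3. 4 ppages; refcounts: pp0:4 pp1:3 pp2:4 pp3:1
P0: v1 -> pp3 = 161
P1: v1 -> pp1 = 17
P2: v1 -> pp1 = 17
P3: v1 -> pp1 = 17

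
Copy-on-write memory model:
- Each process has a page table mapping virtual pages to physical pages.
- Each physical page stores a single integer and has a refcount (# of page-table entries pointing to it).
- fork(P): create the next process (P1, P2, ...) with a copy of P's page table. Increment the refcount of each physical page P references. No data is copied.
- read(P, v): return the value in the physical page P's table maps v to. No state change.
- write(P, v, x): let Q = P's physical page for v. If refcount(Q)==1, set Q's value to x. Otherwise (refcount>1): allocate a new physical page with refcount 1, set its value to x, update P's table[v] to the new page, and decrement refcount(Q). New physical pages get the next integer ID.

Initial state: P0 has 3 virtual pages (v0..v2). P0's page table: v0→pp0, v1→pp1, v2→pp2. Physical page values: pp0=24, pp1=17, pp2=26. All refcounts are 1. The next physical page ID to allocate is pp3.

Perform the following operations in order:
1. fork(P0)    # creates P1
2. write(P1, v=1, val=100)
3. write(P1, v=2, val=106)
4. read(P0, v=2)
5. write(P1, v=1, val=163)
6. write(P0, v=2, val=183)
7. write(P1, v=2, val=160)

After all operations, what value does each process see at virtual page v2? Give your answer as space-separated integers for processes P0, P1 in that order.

Op 1: fork(P0) -> P1. 3 ppages; refcounts: pp0:2 pp1:2 pp2:2
Op 2: write(P1, v1, 100). refcount(pp1)=2>1 -> COPY to pp3. 4 ppages; refcounts: pp0:2 pp1:1 pp2:2 pp3:1
Op 3: write(P1, v2, 106). refcount(pp2)=2>1 -> COPY to pp4. 5 ppages; refcounts: pp0:2 pp1:1 pp2:1 pp3:1 pp4:1
Op 4: read(P0, v2) -> 26. No state change.
Op 5: write(P1, v1, 163). refcount(pp3)=1 -> write in place. 5 ppages; refcounts: pp0:2 pp1:1 pp2:1 pp3:1 pp4:1
Op 6: write(P0, v2, 183). refcount(pp2)=1 -> write in place. 5 ppages; refcounts: pp0:2 pp1:1 pp2:1 pp3:1 pp4:1
Op 7: write(P1, v2, 160). refcount(pp4)=1 -> write in place. 5 ppages; refcounts: pp0:2 pp1:1 pp2:1 pp3:1 pp4:1
P0: v2 -> pp2 = 183
P1: v2 -> pp4 = 160

Answer: 183 160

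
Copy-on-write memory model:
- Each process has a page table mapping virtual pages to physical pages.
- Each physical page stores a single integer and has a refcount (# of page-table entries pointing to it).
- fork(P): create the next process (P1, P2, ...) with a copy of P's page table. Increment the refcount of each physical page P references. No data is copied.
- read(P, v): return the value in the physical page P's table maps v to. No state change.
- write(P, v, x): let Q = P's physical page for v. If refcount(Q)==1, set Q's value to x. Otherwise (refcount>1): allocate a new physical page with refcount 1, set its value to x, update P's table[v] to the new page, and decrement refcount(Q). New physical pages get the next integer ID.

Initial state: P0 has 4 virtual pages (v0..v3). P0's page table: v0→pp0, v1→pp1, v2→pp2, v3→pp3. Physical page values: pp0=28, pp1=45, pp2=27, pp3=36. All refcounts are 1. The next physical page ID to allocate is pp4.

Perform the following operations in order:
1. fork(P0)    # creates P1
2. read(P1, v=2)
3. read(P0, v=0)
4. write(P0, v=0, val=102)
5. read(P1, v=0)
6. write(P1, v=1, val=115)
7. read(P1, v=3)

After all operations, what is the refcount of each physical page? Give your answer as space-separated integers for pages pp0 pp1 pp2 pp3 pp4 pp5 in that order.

Op 1: fork(P0) -> P1. 4 ppages; refcounts: pp0:2 pp1:2 pp2:2 pp3:2
Op 2: read(P1, v2) -> 27. No state change.
Op 3: read(P0, v0) -> 28. No state change.
Op 4: write(P0, v0, 102). refcount(pp0)=2>1 -> COPY to pp4. 5 ppages; refcounts: pp0:1 pp1:2 pp2:2 pp3:2 pp4:1
Op 5: read(P1, v0) -> 28. No state change.
Op 6: write(P1, v1, 115). refcount(pp1)=2>1 -> COPY to pp5. 6 ppages; refcounts: pp0:1 pp1:1 pp2:2 pp3:2 pp4:1 pp5:1
Op 7: read(P1, v3) -> 36. No state change.

Answer: 1 1 2 2 1 1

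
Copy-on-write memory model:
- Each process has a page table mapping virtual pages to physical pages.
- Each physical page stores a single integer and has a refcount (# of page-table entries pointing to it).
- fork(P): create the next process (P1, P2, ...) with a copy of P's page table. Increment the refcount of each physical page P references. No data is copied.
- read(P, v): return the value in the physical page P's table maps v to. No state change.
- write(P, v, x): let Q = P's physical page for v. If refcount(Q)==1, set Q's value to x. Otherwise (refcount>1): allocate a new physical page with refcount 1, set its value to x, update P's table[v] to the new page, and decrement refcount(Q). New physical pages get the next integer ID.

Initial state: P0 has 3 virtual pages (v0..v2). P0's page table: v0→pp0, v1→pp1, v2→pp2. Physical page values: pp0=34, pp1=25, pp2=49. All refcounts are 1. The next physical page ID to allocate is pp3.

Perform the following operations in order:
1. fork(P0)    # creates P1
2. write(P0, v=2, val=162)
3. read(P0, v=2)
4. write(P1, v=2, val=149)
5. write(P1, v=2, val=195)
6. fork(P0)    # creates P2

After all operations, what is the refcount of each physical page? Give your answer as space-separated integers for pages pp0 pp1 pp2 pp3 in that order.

Answer: 3 3 1 2

Derivation:
Op 1: fork(P0) -> P1. 3 ppages; refcounts: pp0:2 pp1:2 pp2:2
Op 2: write(P0, v2, 162). refcount(pp2)=2>1 -> COPY to pp3. 4 ppages; refcounts: pp0:2 pp1:2 pp2:1 pp3:1
Op 3: read(P0, v2) -> 162. No state change.
Op 4: write(P1, v2, 149). refcount(pp2)=1 -> write in place. 4 ppages; refcounts: pp0:2 pp1:2 pp2:1 pp3:1
Op 5: write(P1, v2, 195). refcount(pp2)=1 -> write in place. 4 ppages; refcounts: pp0:2 pp1:2 pp2:1 pp3:1
Op 6: fork(P0) -> P2. 4 ppages; refcounts: pp0:3 pp1:3 pp2:1 pp3:2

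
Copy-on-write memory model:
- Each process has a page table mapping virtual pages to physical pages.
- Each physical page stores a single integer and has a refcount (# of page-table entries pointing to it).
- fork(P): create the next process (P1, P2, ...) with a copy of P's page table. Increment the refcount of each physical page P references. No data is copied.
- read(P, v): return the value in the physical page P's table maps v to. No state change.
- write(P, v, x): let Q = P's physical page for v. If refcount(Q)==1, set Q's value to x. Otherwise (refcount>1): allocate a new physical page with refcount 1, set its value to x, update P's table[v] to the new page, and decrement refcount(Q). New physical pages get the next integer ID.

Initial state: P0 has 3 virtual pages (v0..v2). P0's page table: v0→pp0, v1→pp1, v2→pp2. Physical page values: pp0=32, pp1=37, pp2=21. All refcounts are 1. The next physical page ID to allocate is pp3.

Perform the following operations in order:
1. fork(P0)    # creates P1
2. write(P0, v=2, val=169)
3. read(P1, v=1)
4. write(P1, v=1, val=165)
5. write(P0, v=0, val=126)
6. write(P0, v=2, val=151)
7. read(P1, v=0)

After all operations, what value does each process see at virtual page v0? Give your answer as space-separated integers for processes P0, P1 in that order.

Answer: 126 32

Derivation:
Op 1: fork(P0) -> P1. 3 ppages; refcounts: pp0:2 pp1:2 pp2:2
Op 2: write(P0, v2, 169). refcount(pp2)=2>1 -> COPY to pp3. 4 ppages; refcounts: pp0:2 pp1:2 pp2:1 pp3:1
Op 3: read(P1, v1) -> 37. No state change.
Op 4: write(P1, v1, 165). refcount(pp1)=2>1 -> COPY to pp4. 5 ppages; refcounts: pp0:2 pp1:1 pp2:1 pp3:1 pp4:1
Op 5: write(P0, v0, 126). refcount(pp0)=2>1 -> COPY to pp5. 6 ppages; refcounts: pp0:1 pp1:1 pp2:1 pp3:1 pp4:1 pp5:1
Op 6: write(P0, v2, 151). refcount(pp3)=1 -> write in place. 6 ppages; refcounts: pp0:1 pp1:1 pp2:1 pp3:1 pp4:1 pp5:1
Op 7: read(P1, v0) -> 32. No state change.
P0: v0 -> pp5 = 126
P1: v0 -> pp0 = 32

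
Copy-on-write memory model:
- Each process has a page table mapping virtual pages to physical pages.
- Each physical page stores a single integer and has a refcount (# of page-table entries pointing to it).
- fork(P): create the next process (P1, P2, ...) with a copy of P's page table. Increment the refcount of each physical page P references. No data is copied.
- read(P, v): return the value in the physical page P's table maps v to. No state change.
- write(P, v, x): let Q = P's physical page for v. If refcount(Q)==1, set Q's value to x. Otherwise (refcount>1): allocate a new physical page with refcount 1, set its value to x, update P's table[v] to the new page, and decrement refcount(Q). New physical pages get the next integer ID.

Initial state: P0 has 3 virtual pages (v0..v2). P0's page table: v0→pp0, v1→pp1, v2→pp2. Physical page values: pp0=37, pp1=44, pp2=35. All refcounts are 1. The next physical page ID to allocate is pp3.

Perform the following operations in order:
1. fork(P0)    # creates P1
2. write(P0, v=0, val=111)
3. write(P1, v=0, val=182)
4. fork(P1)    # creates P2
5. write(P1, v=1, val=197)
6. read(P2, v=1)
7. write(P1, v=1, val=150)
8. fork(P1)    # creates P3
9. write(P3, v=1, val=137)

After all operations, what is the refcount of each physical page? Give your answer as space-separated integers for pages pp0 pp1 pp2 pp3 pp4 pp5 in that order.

Op 1: fork(P0) -> P1. 3 ppages; refcounts: pp0:2 pp1:2 pp2:2
Op 2: write(P0, v0, 111). refcount(pp0)=2>1 -> COPY to pp3. 4 ppages; refcounts: pp0:1 pp1:2 pp2:2 pp3:1
Op 3: write(P1, v0, 182). refcount(pp0)=1 -> write in place. 4 ppages; refcounts: pp0:1 pp1:2 pp2:2 pp3:1
Op 4: fork(P1) -> P2. 4 ppages; refcounts: pp0:2 pp1:3 pp2:3 pp3:1
Op 5: write(P1, v1, 197). refcount(pp1)=3>1 -> COPY to pp4. 5 ppages; refcounts: pp0:2 pp1:2 pp2:3 pp3:1 pp4:1
Op 6: read(P2, v1) -> 44. No state change.
Op 7: write(P1, v1, 150). refcount(pp4)=1 -> write in place. 5 ppages; refcounts: pp0:2 pp1:2 pp2:3 pp3:1 pp4:1
Op 8: fork(P1) -> P3. 5 ppages; refcounts: pp0:3 pp1:2 pp2:4 pp3:1 pp4:2
Op 9: write(P3, v1, 137). refcount(pp4)=2>1 -> COPY to pp5. 6 ppages; refcounts: pp0:3 pp1:2 pp2:4 pp3:1 pp4:1 pp5:1

Answer: 3 2 4 1 1 1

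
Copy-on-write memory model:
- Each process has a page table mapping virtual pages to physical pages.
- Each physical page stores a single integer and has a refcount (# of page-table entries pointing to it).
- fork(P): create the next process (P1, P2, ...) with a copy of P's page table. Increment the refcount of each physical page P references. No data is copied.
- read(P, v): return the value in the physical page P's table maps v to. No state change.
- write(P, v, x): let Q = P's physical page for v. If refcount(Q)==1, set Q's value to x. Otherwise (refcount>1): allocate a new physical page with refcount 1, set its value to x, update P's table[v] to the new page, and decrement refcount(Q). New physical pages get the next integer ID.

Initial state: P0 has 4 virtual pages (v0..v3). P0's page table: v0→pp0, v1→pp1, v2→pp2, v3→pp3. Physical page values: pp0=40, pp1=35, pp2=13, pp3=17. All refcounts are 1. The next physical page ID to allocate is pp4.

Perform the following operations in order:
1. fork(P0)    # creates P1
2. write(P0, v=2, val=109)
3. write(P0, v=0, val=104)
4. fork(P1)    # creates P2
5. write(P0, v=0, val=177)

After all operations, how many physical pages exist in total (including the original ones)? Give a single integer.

Answer: 6

Derivation:
Op 1: fork(P0) -> P1. 4 ppages; refcounts: pp0:2 pp1:2 pp2:2 pp3:2
Op 2: write(P0, v2, 109). refcount(pp2)=2>1 -> COPY to pp4. 5 ppages; refcounts: pp0:2 pp1:2 pp2:1 pp3:2 pp4:1
Op 3: write(P0, v0, 104). refcount(pp0)=2>1 -> COPY to pp5. 6 ppages; refcounts: pp0:1 pp1:2 pp2:1 pp3:2 pp4:1 pp5:1
Op 4: fork(P1) -> P2. 6 ppages; refcounts: pp0:2 pp1:3 pp2:2 pp3:3 pp4:1 pp5:1
Op 5: write(P0, v0, 177). refcount(pp5)=1 -> write in place. 6 ppages; refcounts: pp0:2 pp1:3 pp2:2 pp3:3 pp4:1 pp5:1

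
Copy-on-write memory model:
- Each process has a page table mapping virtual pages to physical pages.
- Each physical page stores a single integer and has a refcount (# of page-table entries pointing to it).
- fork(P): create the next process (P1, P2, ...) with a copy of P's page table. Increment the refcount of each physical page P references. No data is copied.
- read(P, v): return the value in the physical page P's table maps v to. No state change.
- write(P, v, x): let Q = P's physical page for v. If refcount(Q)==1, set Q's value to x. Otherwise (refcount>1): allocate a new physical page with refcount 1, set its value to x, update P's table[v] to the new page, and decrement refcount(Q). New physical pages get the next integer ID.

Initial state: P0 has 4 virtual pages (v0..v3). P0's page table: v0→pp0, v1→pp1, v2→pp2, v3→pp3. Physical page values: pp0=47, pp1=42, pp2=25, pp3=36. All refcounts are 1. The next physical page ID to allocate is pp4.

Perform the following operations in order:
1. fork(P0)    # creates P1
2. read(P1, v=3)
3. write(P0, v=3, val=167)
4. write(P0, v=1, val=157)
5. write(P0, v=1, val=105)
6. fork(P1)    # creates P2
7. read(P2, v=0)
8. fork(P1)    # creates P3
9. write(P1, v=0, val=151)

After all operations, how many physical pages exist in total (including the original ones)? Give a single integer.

Answer: 7

Derivation:
Op 1: fork(P0) -> P1. 4 ppages; refcounts: pp0:2 pp1:2 pp2:2 pp3:2
Op 2: read(P1, v3) -> 36. No state change.
Op 3: write(P0, v3, 167). refcount(pp3)=2>1 -> COPY to pp4. 5 ppages; refcounts: pp0:2 pp1:2 pp2:2 pp3:1 pp4:1
Op 4: write(P0, v1, 157). refcount(pp1)=2>1 -> COPY to pp5. 6 ppages; refcounts: pp0:2 pp1:1 pp2:2 pp3:1 pp4:1 pp5:1
Op 5: write(P0, v1, 105). refcount(pp5)=1 -> write in place. 6 ppages; refcounts: pp0:2 pp1:1 pp2:2 pp3:1 pp4:1 pp5:1
Op 6: fork(P1) -> P2. 6 ppages; refcounts: pp0:3 pp1:2 pp2:3 pp3:2 pp4:1 pp5:1
Op 7: read(P2, v0) -> 47. No state change.
Op 8: fork(P1) -> P3. 6 ppages; refcounts: pp0:4 pp1:3 pp2:4 pp3:3 pp4:1 pp5:1
Op 9: write(P1, v0, 151). refcount(pp0)=4>1 -> COPY to pp6. 7 ppages; refcounts: pp0:3 pp1:3 pp2:4 pp3:3 pp4:1 pp5:1 pp6:1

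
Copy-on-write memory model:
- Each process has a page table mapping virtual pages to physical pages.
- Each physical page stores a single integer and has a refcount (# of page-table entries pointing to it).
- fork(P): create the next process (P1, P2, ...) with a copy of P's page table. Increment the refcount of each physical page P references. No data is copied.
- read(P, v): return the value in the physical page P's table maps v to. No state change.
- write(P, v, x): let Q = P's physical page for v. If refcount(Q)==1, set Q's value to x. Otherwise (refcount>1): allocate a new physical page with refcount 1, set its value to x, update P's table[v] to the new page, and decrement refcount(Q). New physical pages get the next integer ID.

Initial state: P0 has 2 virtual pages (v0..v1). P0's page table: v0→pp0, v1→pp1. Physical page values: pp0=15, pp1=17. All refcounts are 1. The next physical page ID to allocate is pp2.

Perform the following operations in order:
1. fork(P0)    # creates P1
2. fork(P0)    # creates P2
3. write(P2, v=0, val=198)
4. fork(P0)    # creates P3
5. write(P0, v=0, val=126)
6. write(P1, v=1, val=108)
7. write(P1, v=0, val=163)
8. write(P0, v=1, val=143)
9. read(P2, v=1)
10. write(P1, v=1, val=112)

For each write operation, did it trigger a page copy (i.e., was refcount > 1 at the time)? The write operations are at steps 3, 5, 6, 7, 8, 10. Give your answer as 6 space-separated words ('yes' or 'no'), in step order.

Op 1: fork(P0) -> P1. 2 ppages; refcounts: pp0:2 pp1:2
Op 2: fork(P0) -> P2. 2 ppages; refcounts: pp0:3 pp1:3
Op 3: write(P2, v0, 198). refcount(pp0)=3>1 -> COPY to pp2. 3 ppages; refcounts: pp0:2 pp1:3 pp2:1
Op 4: fork(P0) -> P3. 3 ppages; refcounts: pp0:3 pp1:4 pp2:1
Op 5: write(P0, v0, 126). refcount(pp0)=3>1 -> COPY to pp3. 4 ppages; refcounts: pp0:2 pp1:4 pp2:1 pp3:1
Op 6: write(P1, v1, 108). refcount(pp1)=4>1 -> COPY to pp4. 5 ppages; refcounts: pp0:2 pp1:3 pp2:1 pp3:1 pp4:1
Op 7: write(P1, v0, 163). refcount(pp0)=2>1 -> COPY to pp5. 6 ppages; refcounts: pp0:1 pp1:3 pp2:1 pp3:1 pp4:1 pp5:1
Op 8: write(P0, v1, 143). refcount(pp1)=3>1 -> COPY to pp6. 7 ppages; refcounts: pp0:1 pp1:2 pp2:1 pp3:1 pp4:1 pp5:1 pp6:1
Op 9: read(P2, v1) -> 17. No state change.
Op 10: write(P1, v1, 112). refcount(pp4)=1 -> write in place. 7 ppages; refcounts: pp0:1 pp1:2 pp2:1 pp3:1 pp4:1 pp5:1 pp6:1

yes yes yes yes yes no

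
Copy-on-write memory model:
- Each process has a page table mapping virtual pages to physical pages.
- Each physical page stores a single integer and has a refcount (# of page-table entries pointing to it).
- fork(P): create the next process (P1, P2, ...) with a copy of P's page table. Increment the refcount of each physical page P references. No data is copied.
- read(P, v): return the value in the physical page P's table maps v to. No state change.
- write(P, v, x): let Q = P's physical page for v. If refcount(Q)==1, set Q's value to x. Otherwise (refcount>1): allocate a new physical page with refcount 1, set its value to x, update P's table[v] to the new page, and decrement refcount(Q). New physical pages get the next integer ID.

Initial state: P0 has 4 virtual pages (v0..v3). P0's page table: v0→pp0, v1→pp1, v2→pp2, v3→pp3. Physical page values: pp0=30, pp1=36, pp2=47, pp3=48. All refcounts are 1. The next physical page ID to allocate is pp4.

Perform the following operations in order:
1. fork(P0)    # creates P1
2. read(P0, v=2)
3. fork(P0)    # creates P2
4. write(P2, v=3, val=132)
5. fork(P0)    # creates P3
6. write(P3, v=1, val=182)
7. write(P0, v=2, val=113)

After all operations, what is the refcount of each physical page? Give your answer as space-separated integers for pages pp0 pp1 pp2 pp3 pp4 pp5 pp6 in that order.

Answer: 4 3 3 3 1 1 1

Derivation:
Op 1: fork(P0) -> P1. 4 ppages; refcounts: pp0:2 pp1:2 pp2:2 pp3:2
Op 2: read(P0, v2) -> 47. No state change.
Op 3: fork(P0) -> P2. 4 ppages; refcounts: pp0:3 pp1:3 pp2:3 pp3:3
Op 4: write(P2, v3, 132). refcount(pp3)=3>1 -> COPY to pp4. 5 ppages; refcounts: pp0:3 pp1:3 pp2:3 pp3:2 pp4:1
Op 5: fork(P0) -> P3. 5 ppages; refcounts: pp0:4 pp1:4 pp2:4 pp3:3 pp4:1
Op 6: write(P3, v1, 182). refcount(pp1)=4>1 -> COPY to pp5. 6 ppages; refcounts: pp0:4 pp1:3 pp2:4 pp3:3 pp4:1 pp5:1
Op 7: write(P0, v2, 113). refcount(pp2)=4>1 -> COPY to pp6. 7 ppages; refcounts: pp0:4 pp1:3 pp2:3 pp3:3 pp4:1 pp5:1 pp6:1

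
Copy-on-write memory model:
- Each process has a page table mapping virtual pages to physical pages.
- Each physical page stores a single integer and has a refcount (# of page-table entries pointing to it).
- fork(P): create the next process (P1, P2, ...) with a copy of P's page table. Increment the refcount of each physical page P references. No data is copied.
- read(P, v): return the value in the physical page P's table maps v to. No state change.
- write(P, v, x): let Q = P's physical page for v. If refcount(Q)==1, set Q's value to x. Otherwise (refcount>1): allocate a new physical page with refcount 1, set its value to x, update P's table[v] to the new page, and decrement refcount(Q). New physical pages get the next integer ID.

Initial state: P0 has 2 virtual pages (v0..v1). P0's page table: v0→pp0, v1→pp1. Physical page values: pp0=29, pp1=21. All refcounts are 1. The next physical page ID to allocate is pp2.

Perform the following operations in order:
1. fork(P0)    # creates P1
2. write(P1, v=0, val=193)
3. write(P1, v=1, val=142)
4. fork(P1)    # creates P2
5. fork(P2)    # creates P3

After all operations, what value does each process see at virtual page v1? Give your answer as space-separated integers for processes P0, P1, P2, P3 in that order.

Op 1: fork(P0) -> P1. 2 ppages; refcounts: pp0:2 pp1:2
Op 2: write(P1, v0, 193). refcount(pp0)=2>1 -> COPY to pp2. 3 ppages; refcounts: pp0:1 pp1:2 pp2:1
Op 3: write(P1, v1, 142). refcount(pp1)=2>1 -> COPY to pp3. 4 ppages; refcounts: pp0:1 pp1:1 pp2:1 pp3:1
Op 4: fork(P1) -> P2. 4 ppages; refcounts: pp0:1 pp1:1 pp2:2 pp3:2
Op 5: fork(P2) -> P3. 4 ppages; refcounts: pp0:1 pp1:1 pp2:3 pp3:3
P0: v1 -> pp1 = 21
P1: v1 -> pp3 = 142
P2: v1 -> pp3 = 142
P3: v1 -> pp3 = 142

Answer: 21 142 142 142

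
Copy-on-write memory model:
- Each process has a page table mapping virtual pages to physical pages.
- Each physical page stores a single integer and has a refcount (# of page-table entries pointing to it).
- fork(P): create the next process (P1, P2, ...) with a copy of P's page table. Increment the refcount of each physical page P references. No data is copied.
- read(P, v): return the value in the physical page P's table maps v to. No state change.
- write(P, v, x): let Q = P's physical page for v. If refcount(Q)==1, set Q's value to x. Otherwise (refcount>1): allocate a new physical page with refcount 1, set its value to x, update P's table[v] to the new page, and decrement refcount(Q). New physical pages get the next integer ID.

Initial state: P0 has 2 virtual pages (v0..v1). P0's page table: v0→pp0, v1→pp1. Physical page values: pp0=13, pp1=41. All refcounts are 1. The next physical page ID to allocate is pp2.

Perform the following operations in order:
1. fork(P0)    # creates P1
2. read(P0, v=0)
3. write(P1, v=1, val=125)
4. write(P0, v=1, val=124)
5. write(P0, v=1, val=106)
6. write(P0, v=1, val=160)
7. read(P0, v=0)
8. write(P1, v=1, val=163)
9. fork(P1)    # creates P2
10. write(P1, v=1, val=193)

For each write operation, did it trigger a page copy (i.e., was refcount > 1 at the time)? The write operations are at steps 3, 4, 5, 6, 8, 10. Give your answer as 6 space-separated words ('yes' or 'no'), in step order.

Op 1: fork(P0) -> P1. 2 ppages; refcounts: pp0:2 pp1:2
Op 2: read(P0, v0) -> 13. No state change.
Op 3: write(P1, v1, 125). refcount(pp1)=2>1 -> COPY to pp2. 3 ppages; refcounts: pp0:2 pp1:1 pp2:1
Op 4: write(P0, v1, 124). refcount(pp1)=1 -> write in place. 3 ppages; refcounts: pp0:2 pp1:1 pp2:1
Op 5: write(P0, v1, 106). refcount(pp1)=1 -> write in place. 3 ppages; refcounts: pp0:2 pp1:1 pp2:1
Op 6: write(P0, v1, 160). refcount(pp1)=1 -> write in place. 3 ppages; refcounts: pp0:2 pp1:1 pp2:1
Op 7: read(P0, v0) -> 13. No state change.
Op 8: write(P1, v1, 163). refcount(pp2)=1 -> write in place. 3 ppages; refcounts: pp0:2 pp1:1 pp2:1
Op 9: fork(P1) -> P2. 3 ppages; refcounts: pp0:3 pp1:1 pp2:2
Op 10: write(P1, v1, 193). refcount(pp2)=2>1 -> COPY to pp3. 4 ppages; refcounts: pp0:3 pp1:1 pp2:1 pp3:1

yes no no no no yes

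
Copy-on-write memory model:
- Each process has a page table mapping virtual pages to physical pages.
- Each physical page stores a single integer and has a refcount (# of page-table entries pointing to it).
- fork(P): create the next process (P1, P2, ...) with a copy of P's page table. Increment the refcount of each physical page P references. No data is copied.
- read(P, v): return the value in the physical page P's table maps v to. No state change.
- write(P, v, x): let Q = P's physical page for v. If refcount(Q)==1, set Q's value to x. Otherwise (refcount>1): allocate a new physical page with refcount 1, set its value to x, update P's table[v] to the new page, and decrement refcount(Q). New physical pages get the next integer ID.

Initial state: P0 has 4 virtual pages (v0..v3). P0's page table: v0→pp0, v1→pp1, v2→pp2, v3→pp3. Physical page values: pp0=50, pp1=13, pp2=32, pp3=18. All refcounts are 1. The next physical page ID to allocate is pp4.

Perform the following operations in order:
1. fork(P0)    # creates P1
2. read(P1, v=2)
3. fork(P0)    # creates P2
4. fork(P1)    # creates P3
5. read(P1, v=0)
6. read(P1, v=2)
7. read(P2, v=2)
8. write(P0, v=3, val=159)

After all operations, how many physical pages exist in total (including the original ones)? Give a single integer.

Op 1: fork(P0) -> P1. 4 ppages; refcounts: pp0:2 pp1:2 pp2:2 pp3:2
Op 2: read(P1, v2) -> 32. No state change.
Op 3: fork(P0) -> P2. 4 ppages; refcounts: pp0:3 pp1:3 pp2:3 pp3:3
Op 4: fork(P1) -> P3. 4 ppages; refcounts: pp0:4 pp1:4 pp2:4 pp3:4
Op 5: read(P1, v0) -> 50. No state change.
Op 6: read(P1, v2) -> 32. No state change.
Op 7: read(P2, v2) -> 32. No state change.
Op 8: write(P0, v3, 159). refcount(pp3)=4>1 -> COPY to pp4. 5 ppages; refcounts: pp0:4 pp1:4 pp2:4 pp3:3 pp4:1

Answer: 5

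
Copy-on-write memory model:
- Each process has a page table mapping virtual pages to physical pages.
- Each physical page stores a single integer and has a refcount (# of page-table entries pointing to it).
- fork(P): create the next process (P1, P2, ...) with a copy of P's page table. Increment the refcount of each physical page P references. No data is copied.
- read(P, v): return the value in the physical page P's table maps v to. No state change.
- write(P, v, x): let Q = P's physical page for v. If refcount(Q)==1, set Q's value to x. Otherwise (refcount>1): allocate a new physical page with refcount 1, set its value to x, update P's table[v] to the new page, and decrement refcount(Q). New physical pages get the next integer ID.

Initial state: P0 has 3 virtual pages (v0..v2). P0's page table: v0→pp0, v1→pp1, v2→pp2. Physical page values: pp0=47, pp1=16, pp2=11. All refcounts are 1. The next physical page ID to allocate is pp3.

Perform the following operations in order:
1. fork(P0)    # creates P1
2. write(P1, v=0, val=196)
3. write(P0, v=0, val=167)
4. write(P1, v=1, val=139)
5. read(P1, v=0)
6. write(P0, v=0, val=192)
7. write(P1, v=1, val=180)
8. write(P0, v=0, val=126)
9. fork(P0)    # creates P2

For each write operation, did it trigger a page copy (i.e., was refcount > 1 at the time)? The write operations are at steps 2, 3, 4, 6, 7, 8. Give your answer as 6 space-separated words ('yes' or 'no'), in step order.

Op 1: fork(P0) -> P1. 3 ppages; refcounts: pp0:2 pp1:2 pp2:2
Op 2: write(P1, v0, 196). refcount(pp0)=2>1 -> COPY to pp3. 4 ppages; refcounts: pp0:1 pp1:2 pp2:2 pp3:1
Op 3: write(P0, v0, 167). refcount(pp0)=1 -> write in place. 4 ppages; refcounts: pp0:1 pp1:2 pp2:2 pp3:1
Op 4: write(P1, v1, 139). refcount(pp1)=2>1 -> COPY to pp4. 5 ppages; refcounts: pp0:1 pp1:1 pp2:2 pp3:1 pp4:1
Op 5: read(P1, v0) -> 196. No state change.
Op 6: write(P0, v0, 192). refcount(pp0)=1 -> write in place. 5 ppages; refcounts: pp0:1 pp1:1 pp2:2 pp3:1 pp4:1
Op 7: write(P1, v1, 180). refcount(pp4)=1 -> write in place. 5 ppages; refcounts: pp0:1 pp1:1 pp2:2 pp3:1 pp4:1
Op 8: write(P0, v0, 126). refcount(pp0)=1 -> write in place. 5 ppages; refcounts: pp0:1 pp1:1 pp2:2 pp3:1 pp4:1
Op 9: fork(P0) -> P2. 5 ppages; refcounts: pp0:2 pp1:2 pp2:3 pp3:1 pp4:1

yes no yes no no no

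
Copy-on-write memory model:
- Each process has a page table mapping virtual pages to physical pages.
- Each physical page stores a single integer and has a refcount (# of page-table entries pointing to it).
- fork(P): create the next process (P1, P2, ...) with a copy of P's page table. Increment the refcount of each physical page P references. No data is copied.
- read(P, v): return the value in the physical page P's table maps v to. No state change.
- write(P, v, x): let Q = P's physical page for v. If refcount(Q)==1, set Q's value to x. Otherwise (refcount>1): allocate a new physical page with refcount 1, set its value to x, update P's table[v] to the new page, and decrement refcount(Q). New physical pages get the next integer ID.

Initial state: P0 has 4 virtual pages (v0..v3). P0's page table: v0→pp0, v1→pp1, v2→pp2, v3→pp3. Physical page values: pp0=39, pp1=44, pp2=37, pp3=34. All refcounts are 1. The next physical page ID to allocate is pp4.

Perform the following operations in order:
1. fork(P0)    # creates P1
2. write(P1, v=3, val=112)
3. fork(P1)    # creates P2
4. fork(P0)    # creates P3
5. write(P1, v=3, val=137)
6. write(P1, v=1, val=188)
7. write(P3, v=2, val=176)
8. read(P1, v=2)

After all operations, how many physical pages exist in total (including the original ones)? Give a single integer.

Answer: 8

Derivation:
Op 1: fork(P0) -> P1. 4 ppages; refcounts: pp0:2 pp1:2 pp2:2 pp3:2
Op 2: write(P1, v3, 112). refcount(pp3)=2>1 -> COPY to pp4. 5 ppages; refcounts: pp0:2 pp1:2 pp2:2 pp3:1 pp4:1
Op 3: fork(P1) -> P2. 5 ppages; refcounts: pp0:3 pp1:3 pp2:3 pp3:1 pp4:2
Op 4: fork(P0) -> P3. 5 ppages; refcounts: pp0:4 pp1:4 pp2:4 pp3:2 pp4:2
Op 5: write(P1, v3, 137). refcount(pp4)=2>1 -> COPY to pp5. 6 ppages; refcounts: pp0:4 pp1:4 pp2:4 pp3:2 pp4:1 pp5:1
Op 6: write(P1, v1, 188). refcount(pp1)=4>1 -> COPY to pp6. 7 ppages; refcounts: pp0:4 pp1:3 pp2:4 pp3:2 pp4:1 pp5:1 pp6:1
Op 7: write(P3, v2, 176). refcount(pp2)=4>1 -> COPY to pp7. 8 ppages; refcounts: pp0:4 pp1:3 pp2:3 pp3:2 pp4:1 pp5:1 pp6:1 pp7:1
Op 8: read(P1, v2) -> 37. No state change.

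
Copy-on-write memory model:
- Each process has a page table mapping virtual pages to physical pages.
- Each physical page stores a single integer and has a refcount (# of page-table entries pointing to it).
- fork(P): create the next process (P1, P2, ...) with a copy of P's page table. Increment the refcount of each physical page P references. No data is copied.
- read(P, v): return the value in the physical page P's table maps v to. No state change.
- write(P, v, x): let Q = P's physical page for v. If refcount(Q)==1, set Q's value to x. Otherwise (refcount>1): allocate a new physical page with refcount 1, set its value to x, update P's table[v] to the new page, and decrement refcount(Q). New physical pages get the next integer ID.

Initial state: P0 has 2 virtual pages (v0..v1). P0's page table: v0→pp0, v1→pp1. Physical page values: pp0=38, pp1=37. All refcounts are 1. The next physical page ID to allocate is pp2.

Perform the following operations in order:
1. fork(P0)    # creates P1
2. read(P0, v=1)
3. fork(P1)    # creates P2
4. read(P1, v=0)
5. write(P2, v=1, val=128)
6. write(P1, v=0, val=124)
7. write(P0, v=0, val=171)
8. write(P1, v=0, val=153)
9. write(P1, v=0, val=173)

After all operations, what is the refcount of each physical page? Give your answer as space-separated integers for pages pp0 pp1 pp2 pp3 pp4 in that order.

Op 1: fork(P0) -> P1. 2 ppages; refcounts: pp0:2 pp1:2
Op 2: read(P0, v1) -> 37. No state change.
Op 3: fork(P1) -> P2. 2 ppages; refcounts: pp0:3 pp1:3
Op 4: read(P1, v0) -> 38. No state change.
Op 5: write(P2, v1, 128). refcount(pp1)=3>1 -> COPY to pp2. 3 ppages; refcounts: pp0:3 pp1:2 pp2:1
Op 6: write(P1, v0, 124). refcount(pp0)=3>1 -> COPY to pp3. 4 ppages; refcounts: pp0:2 pp1:2 pp2:1 pp3:1
Op 7: write(P0, v0, 171). refcount(pp0)=2>1 -> COPY to pp4. 5 ppages; refcounts: pp0:1 pp1:2 pp2:1 pp3:1 pp4:1
Op 8: write(P1, v0, 153). refcount(pp3)=1 -> write in place. 5 ppages; refcounts: pp0:1 pp1:2 pp2:1 pp3:1 pp4:1
Op 9: write(P1, v0, 173). refcount(pp3)=1 -> write in place. 5 ppages; refcounts: pp0:1 pp1:2 pp2:1 pp3:1 pp4:1

Answer: 1 2 1 1 1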